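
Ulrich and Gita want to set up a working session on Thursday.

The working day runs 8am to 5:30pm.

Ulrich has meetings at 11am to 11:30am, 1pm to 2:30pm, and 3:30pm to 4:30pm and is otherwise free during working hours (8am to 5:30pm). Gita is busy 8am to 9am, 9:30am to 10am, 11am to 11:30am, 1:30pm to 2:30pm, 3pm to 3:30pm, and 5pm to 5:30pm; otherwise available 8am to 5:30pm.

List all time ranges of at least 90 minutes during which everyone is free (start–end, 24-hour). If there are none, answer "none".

Ulrich free within 08:00–17:30: 08:00–11:00, 11:30–13:00, 14:30–15:30, 16:30–17:30.
Gita free within 08:00–17:30: 09:00–09:30, 10:00–11:00, 11:30–13:30, 14:30–15:00, 15:30–17:00.
Ulrich ∩ Gita: 09:00–09:30, 10:00–11:00, 11:30–13:00, 14:30–15:00, 16:30–17:00.
Windows ≥ 90 min: 11:30–13:00.

11:30–13:00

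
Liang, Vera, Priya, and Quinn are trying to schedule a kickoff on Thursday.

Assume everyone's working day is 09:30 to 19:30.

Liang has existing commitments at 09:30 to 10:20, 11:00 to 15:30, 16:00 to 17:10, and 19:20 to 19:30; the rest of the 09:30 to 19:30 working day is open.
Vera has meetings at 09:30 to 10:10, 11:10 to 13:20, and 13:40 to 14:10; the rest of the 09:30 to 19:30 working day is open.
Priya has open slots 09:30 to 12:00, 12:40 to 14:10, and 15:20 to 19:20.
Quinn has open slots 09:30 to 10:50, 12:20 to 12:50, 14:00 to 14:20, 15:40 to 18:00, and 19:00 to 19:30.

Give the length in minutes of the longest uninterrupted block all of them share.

50 minutes

Liang free within 09:30–19:30: 10:20–11:00, 15:30–16:00, 17:10–19:20.
Vera free within 09:30–19:30: 10:10–11:10, 13:20–13:40, 14:10–19:30.
Liang ∩ Vera: 10:20–11:00, 15:30–16:00, 17:10–19:20.
Liang ∩ Vera ∩ Priya: 10:20–11:00, 15:30–16:00, 17:10–19:20.
Liang ∩ Vera ∩ Priya ∩ Quinn: 10:20–10:50, 15:40–16:00, 17:10–18:00, 19:00–19:20.
Common window lengths: 30, 20, 50, 20 min; longest is 50.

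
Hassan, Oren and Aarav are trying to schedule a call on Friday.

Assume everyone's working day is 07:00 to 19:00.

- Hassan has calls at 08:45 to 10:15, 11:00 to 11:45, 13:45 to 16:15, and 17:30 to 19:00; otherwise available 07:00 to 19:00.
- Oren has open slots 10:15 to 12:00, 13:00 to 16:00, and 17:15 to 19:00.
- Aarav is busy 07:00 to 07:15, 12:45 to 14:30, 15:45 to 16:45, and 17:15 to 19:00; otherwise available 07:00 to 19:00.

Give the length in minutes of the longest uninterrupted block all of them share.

45 minutes

Hassan free within 07:00–19:00: 07:00–08:45, 10:15–11:00, 11:45–13:45, 16:15–17:30.
Aarav free within 07:00–19:00: 07:15–12:45, 14:30–15:45, 16:45–17:15.
Hassan ∩ Oren: 10:15–11:00, 11:45–12:00, 13:00–13:45, 17:15–17:30.
Hassan ∩ Oren ∩ Aarav: 10:15–11:00, 11:45–12:00.
Common window lengths: 45, 15 min; longest is 45.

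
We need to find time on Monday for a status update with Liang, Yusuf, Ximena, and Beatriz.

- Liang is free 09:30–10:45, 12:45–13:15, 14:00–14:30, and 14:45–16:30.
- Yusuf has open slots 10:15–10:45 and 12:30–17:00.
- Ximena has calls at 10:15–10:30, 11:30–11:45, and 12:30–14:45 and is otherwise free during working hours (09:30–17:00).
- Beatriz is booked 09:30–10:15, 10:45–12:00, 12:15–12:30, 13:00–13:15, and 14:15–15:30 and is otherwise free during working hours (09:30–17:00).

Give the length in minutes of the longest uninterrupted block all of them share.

Ximena free within 09:30–17:00: 09:30–10:15, 10:30–11:30, 11:45–12:30, 14:45–17:00.
Beatriz free within 09:30–17:00: 10:15–10:45, 12:00–12:15, 12:30–13:00, 13:15–14:15, 15:30–17:00.
Liang ∩ Yusuf: 10:15–10:45, 12:45–13:15, 14:00–14:30, 14:45–16:30.
Liang ∩ Yusuf ∩ Ximena: 10:30–10:45, 14:45–16:30.
Liang ∩ Yusuf ∩ Ximena ∩ Beatriz: 10:30–10:45, 15:30–16:30.
Common window lengths: 15, 60 min; longest is 60.

60 minutes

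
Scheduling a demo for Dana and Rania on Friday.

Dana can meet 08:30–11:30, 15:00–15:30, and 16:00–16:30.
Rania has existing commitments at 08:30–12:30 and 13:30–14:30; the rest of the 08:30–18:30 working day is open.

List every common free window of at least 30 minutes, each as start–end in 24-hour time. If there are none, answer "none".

15:00–15:30, 16:00–16:30

Rania free within 08:30–18:30: 12:30–13:30, 14:30–18:30.
Dana ∩ Rania: 15:00–15:30, 16:00–16:30.
Windows ≥ 30 min: 15:00–15:30, 16:00–16:30.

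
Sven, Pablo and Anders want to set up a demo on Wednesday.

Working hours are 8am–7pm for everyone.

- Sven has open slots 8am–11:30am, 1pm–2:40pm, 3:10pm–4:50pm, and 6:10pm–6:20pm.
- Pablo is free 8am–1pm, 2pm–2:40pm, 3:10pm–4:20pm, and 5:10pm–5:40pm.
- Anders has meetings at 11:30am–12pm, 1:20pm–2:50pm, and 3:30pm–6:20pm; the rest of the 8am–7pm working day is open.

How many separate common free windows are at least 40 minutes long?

Anders free within 08:00–19:00: 08:00–11:30, 12:00–13:20, 14:50–15:30, 18:20–19:00.
Sven ∩ Pablo: 08:00–11:30, 14:00–14:40, 15:10–16:20.
Sven ∩ Pablo ∩ Anders: 08:00–11:30, 15:10–15:30.
Windows ≥ 40 min: 08:00–11:30.
That's 1 window.

1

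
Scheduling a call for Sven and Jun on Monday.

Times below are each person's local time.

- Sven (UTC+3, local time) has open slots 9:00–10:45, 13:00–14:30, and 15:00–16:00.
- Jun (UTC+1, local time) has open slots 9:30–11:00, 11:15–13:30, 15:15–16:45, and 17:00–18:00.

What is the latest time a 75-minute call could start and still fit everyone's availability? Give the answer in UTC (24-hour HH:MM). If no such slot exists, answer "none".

Sven → UTC: 06:00–07:45, 10:00–11:30, 12:00–13:00.
Jun → UTC: 08:30–10:00, 10:15–12:30, 14:15–15:45, 16:00–17:00.
Sven ∩ Jun: 10:15–11:30, 12:00–12:30.
Windows ≥ 75 min: 10:15–11:30.
Latest start in the last window 10:15–11:30 is 11:30 − 75 min = 10:15.

10:15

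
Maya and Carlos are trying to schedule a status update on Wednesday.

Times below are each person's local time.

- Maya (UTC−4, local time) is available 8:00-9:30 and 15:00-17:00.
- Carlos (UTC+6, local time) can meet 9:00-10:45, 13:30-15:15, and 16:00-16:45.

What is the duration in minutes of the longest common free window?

0 minutes

Maya → UTC: 12:00–13:30, 19:00–21:00.
Carlos → UTC: 03:00–04:45, 07:30–09:15, 10:00–10:45.
Maya ∩ Carlos: (none).
No common window.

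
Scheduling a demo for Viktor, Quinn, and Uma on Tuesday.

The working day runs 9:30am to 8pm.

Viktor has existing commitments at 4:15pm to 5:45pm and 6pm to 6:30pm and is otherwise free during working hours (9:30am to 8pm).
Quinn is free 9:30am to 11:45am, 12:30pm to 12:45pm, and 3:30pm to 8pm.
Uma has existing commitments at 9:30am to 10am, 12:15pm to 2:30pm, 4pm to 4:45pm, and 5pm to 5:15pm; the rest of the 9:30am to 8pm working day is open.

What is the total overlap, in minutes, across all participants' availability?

Viktor free within 09:30–20:00: 09:30–16:15, 17:45–18:00, 18:30–20:00.
Uma free within 09:30–20:00: 10:00–12:15, 14:30–16:00, 16:45–17:00, 17:15–20:00.
Viktor ∩ Quinn: 09:30–11:45, 12:30–12:45, 15:30–16:15, 17:45–18:00, 18:30–20:00.
Viktor ∩ Quinn ∩ Uma: 10:00–11:45, 15:30–16:00, 17:45–18:00, 18:30–20:00.
Total common minutes: 105 + 30 + 15 + 90 = 240.

240 minutes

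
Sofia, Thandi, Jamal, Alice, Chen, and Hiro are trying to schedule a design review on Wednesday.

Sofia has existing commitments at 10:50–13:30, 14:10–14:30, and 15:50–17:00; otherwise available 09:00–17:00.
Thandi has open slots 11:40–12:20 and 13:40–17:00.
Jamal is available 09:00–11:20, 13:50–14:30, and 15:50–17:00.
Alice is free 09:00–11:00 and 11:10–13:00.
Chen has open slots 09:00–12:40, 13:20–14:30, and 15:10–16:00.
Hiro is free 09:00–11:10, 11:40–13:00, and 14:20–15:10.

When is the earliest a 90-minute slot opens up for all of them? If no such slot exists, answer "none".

none

Sofia free within 09:00–17:00: 09:00–10:50, 13:30–14:10, 14:30–15:50.
Sofia ∩ Thandi: 13:40–14:10, 14:30–15:50.
Sofia ∩ Thandi ∩ Jamal: 13:50–14:10.
Sofia ∩ Thandi ∩ Jamal ∩ Alice: (none).
Sofia ∩ Thandi ∩ Jamal ∩ Alice ∩ Chen: (none).
Sofia ∩ Thandi ∩ Jamal ∩ Alice ∩ Chen ∩ Hiro: (none).
Windows ≥ 90 min: (none).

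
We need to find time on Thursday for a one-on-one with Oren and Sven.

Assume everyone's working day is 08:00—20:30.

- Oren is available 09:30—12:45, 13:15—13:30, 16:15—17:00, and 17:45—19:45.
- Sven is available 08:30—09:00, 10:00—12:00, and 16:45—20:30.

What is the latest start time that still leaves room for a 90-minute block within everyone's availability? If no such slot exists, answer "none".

Oren ∩ Sven: 10:00–12:00, 16:45–17:00, 17:45–19:45.
Windows ≥ 90 min: 10:00–12:00, 17:45–19:45.
Latest start in the last window 17:45–19:45 is 19:45 − 90 min = 18:15.

18:15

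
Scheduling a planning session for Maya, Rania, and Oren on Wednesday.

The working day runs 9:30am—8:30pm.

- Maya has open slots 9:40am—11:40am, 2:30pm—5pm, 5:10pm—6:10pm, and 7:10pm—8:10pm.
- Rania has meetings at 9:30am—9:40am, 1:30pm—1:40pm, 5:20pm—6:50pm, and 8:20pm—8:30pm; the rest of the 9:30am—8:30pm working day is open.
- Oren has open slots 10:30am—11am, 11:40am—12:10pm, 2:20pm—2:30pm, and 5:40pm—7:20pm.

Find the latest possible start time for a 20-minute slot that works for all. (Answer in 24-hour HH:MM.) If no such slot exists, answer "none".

Rania free within 09:30–20:30: 09:40–13:30, 13:40–17:20, 18:50–20:20.
Maya ∩ Rania: 09:40–11:40, 14:30–17:00, 17:10–17:20, 19:10–20:10.
Maya ∩ Rania ∩ Oren: 10:30–11:00, 19:10–19:20.
Windows ≥ 20 min: 10:30–11:00.
Latest start in the last window 10:30–11:00 is 11:00 − 20 min = 10:40.

10:40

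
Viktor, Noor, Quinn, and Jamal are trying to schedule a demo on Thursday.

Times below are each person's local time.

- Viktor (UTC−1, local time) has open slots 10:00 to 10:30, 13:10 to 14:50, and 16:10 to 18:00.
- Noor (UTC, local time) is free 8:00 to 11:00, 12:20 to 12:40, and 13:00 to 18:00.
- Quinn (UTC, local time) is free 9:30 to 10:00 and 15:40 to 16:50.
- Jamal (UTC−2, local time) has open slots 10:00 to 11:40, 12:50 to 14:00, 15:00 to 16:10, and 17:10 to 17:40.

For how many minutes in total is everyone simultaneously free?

10 minutes

Viktor → UTC: 11:00–11:30, 14:10–15:50, 17:10–19:00.
Noor → UTC: 08:00–11:00, 12:20–12:40, 13:00–18:00.
Quinn → UTC: 09:30–10:00, 15:40–16:50.
Jamal → UTC: 12:00–13:40, 14:50–16:00, 17:00–18:10, 19:10–19:40.
Viktor ∩ Noor: 14:10–15:50, 17:10–18:00.
Viktor ∩ Noor ∩ Quinn: 15:40–15:50.
Viktor ∩ Noor ∩ Quinn ∩ Jamal: 15:40–15:50.
Total common minutes: 10.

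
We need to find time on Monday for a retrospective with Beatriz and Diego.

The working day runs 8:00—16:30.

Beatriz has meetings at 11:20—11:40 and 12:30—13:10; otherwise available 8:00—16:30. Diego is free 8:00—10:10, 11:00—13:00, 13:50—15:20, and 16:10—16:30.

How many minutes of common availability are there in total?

Beatriz free within 08:00–16:30: 08:00–11:20, 11:40–12:30, 13:10–16:30.
Beatriz ∩ Diego: 08:00–10:10, 11:00–11:20, 11:40–12:30, 13:50–15:20, 16:10–16:30.
Total common minutes: 130 + 20 + 50 + 90 + 20 = 310.

310 minutes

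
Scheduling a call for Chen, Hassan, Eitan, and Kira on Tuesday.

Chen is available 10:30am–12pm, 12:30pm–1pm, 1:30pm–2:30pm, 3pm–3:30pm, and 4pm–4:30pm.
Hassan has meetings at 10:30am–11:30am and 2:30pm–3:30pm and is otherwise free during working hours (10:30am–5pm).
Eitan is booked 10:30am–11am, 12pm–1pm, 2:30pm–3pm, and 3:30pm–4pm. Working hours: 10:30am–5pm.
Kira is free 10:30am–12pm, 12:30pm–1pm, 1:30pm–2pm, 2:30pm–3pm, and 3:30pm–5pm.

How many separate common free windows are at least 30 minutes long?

Hassan free within 10:30–17:00: 11:30–14:30, 15:30–17:00.
Eitan free within 10:30–17:00: 11:00–12:00, 13:00–14:30, 15:00–15:30, 16:00–17:00.
Chen ∩ Hassan: 11:30–12:00, 12:30–13:00, 13:30–14:30, 16:00–16:30.
Chen ∩ Hassan ∩ Eitan: 11:30–12:00, 13:30–14:30, 16:00–16:30.
Chen ∩ Hassan ∩ Eitan ∩ Kira: 11:30–12:00, 13:30–14:00, 16:00–16:30.
Windows ≥ 30 min: 11:30–12:00, 13:30–14:00, 16:00–16:30.
That's 3 windows.

3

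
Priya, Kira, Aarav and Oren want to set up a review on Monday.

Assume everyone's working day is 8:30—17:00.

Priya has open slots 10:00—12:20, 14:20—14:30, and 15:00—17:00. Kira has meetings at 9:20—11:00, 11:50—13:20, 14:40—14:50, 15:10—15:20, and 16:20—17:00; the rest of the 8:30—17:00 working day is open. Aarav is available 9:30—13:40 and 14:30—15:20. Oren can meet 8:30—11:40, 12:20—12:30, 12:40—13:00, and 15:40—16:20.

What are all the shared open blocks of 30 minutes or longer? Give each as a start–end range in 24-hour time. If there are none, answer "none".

Kira free within 08:30–17:00: 08:30–09:20, 11:00–11:50, 13:20–14:40, 14:50–15:10, 15:20–16:20.
Priya ∩ Kira: 11:00–11:50, 14:20–14:30, 15:00–15:10, 15:20–16:20.
Priya ∩ Kira ∩ Aarav: 11:00–11:50, 15:00–15:10.
Priya ∩ Kira ∩ Aarav ∩ Oren: 11:00–11:40.
Windows ≥ 30 min: 11:00–11:40.

11:00–11:40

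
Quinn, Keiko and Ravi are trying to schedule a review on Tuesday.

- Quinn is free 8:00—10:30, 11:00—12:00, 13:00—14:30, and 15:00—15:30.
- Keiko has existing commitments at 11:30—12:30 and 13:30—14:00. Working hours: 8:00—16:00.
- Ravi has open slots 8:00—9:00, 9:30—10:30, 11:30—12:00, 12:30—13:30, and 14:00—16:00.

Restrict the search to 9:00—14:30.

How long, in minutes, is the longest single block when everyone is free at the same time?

60 minutes

Keiko free within 08:00–16:00: 08:00–11:30, 12:30–13:30, 14:00–16:00.
Quinn ∩ Keiko: 08:00–10:30, 11:00–11:30, 13:00–13:30, 14:00–14:30, 15:00–15:30.
Quinn ∩ Keiko ∩ Ravi: 08:00–09:00, 09:30–10:30, 13:00–13:30, 14:00–14:30, 15:00–15:30.
Restricted to 09:00–14:30: 09:30–10:30, 13:00–13:30, 14:00–14:30.
Common window lengths: 60, 30, 30 min; longest is 60.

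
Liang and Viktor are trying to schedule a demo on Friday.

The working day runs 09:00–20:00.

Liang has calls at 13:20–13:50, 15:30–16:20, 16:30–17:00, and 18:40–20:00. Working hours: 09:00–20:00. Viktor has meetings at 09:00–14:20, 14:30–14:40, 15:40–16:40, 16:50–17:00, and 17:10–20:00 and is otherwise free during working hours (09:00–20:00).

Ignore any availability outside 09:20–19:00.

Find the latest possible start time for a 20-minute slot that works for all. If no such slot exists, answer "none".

15:10

Liang free within 09:00–20:00: 09:00–13:20, 13:50–15:30, 16:20–16:30, 17:00–18:40.
Viktor free within 09:00–20:00: 14:20–14:30, 14:40–15:40, 16:40–16:50, 17:00–17:10.
Liang ∩ Viktor: 14:20–14:30, 14:40–15:30, 17:00–17:10.
Restricted to 09:20–19:00: 14:20–14:30, 14:40–15:30, 17:00–17:10.
Windows ≥ 20 min: 14:40–15:30.
Latest start in the last window 14:40–15:30 is 15:30 − 20 min = 15:10.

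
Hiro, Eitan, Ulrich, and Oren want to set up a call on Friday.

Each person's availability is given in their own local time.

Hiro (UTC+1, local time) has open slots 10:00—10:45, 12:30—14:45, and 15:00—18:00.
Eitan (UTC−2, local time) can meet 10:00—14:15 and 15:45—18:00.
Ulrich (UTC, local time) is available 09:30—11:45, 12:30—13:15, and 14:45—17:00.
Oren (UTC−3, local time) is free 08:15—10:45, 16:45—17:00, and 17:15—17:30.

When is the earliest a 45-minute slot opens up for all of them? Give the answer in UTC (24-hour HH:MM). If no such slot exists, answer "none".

Hiro → UTC: 09:00–09:45, 11:30–13:45, 14:00–17:00.
Eitan → UTC: 12:00–16:15, 17:45–20:00.
Ulrich → UTC: 09:30–11:45, 12:30–13:15, 14:45–17:00.
Oren → UTC: 11:15–13:45, 19:45–20:00, 20:15–20:30.
Hiro ∩ Eitan: 12:00–13:45, 14:00–16:15.
Hiro ∩ Eitan ∩ Ulrich: 12:30–13:15, 14:45–16:15.
Hiro ∩ Eitan ∩ Ulrich ∩ Oren: 12:30–13:15.
Windows ≥ 45 min: 12:30–13:15.
Earliest such window starts at 12:30.

12:30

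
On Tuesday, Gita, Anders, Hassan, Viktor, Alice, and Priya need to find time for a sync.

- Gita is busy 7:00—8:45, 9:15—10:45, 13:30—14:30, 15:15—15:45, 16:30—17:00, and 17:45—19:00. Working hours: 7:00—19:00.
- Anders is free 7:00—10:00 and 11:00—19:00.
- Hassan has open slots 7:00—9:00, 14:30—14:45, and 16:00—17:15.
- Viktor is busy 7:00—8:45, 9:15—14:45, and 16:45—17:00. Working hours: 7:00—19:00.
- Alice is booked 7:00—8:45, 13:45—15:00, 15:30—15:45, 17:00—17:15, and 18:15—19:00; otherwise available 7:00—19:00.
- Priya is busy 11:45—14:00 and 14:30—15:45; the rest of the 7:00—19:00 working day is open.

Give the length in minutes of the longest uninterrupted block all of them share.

Gita free within 07:00–19:00: 08:45–09:15, 10:45–13:30, 14:30–15:15, 15:45–16:30, 17:00–17:45.
Viktor free within 07:00–19:00: 08:45–09:15, 14:45–16:45, 17:00–19:00.
Alice free within 07:00–19:00: 08:45–13:45, 15:00–15:30, 15:45–17:00, 17:15–18:15.
Priya free within 07:00–19:00: 07:00–11:45, 14:00–14:30, 15:45–19:00.
Gita ∩ Anders: 08:45–09:15, 11:00–13:30, 14:30–15:15, 15:45–16:30, 17:00–17:45.
Gita ∩ Anders ∩ Hassan: 08:45–09:00, 14:30–14:45, 16:00–16:30, 17:00–17:15.
Gita ∩ Anders ∩ Hassan ∩ Viktor: 08:45–09:00, 16:00–16:30, 17:00–17:15.
Gita ∩ Anders ∩ Hassan ∩ Viktor ∩ Alice: 08:45–09:00, 16:00–16:30.
Gita ∩ Anders ∩ Hassan ∩ Viktor ∩ Alice ∩ Priya: 08:45–09:00, 16:00–16:30.
Common window lengths: 15, 30 min; longest is 30.

30 minutes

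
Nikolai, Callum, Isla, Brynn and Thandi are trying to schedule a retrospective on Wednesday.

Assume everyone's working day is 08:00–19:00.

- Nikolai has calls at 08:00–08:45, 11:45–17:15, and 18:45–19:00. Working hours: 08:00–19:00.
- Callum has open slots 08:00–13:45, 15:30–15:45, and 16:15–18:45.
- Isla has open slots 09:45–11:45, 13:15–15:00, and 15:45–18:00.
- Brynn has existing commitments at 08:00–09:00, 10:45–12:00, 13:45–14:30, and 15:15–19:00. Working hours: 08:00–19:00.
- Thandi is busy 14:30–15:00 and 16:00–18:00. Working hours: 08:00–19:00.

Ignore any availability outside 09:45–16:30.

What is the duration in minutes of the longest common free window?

Nikolai free within 08:00–19:00: 08:45–11:45, 17:15–18:45.
Brynn free within 08:00–19:00: 09:00–10:45, 12:00–13:45, 14:30–15:15.
Thandi free within 08:00–19:00: 08:00–14:30, 15:00–16:00, 18:00–19:00.
Nikolai ∩ Callum: 08:45–11:45, 17:15–18:45.
Nikolai ∩ Callum ∩ Isla: 09:45–11:45, 17:15–18:00.
Nikolai ∩ Callum ∩ Isla ∩ Brynn: 09:45–10:45.
Nikolai ∩ Callum ∩ Isla ∩ Brynn ∩ Thandi: 09:45–10:45.
Restricted to 09:45–16:30: 09:45–10:45.
Single common window of 60 minutes.

60 minutes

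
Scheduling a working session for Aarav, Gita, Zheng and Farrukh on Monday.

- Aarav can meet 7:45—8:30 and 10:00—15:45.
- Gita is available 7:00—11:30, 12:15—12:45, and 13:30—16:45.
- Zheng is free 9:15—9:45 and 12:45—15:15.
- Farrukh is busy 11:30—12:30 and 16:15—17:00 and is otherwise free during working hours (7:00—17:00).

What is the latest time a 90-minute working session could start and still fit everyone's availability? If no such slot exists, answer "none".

13:45

Farrukh free within 07:00–17:00: 07:00–11:30, 12:30–16:15.
Aarav ∩ Gita: 07:45–08:30, 10:00–11:30, 12:15–12:45, 13:30–15:45.
Aarav ∩ Gita ∩ Zheng: 13:30–15:15.
Aarav ∩ Gita ∩ Zheng ∩ Farrukh: 13:30–15:15.
Windows ≥ 90 min: 13:30–15:15.
Latest start in the last window 13:30–15:15 is 15:15 − 90 min = 13:45.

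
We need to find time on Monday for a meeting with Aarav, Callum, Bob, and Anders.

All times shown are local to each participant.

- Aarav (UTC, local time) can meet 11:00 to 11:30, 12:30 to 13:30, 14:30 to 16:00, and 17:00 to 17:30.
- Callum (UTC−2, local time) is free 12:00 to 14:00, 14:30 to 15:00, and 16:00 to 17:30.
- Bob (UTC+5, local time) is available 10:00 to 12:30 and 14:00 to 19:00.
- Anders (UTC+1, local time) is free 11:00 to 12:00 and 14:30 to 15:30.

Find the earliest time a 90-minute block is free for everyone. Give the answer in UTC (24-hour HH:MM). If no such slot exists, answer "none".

Aarav → UTC: 11:00–11:30, 12:30–13:30, 14:30–16:00, 17:00–17:30.
Callum → UTC: 14:00–16:00, 16:30–17:00, 18:00–19:30.
Bob → UTC: 05:00–07:30, 09:00–14:00.
Anders → UTC: 10:00–11:00, 13:30–14:30.
Aarav ∩ Callum: 14:30–16:00.
Aarav ∩ Callum ∩ Bob: (none).
Aarav ∩ Callum ∩ Bob ∩ Anders: (none).
Windows ≥ 90 min: (none).

none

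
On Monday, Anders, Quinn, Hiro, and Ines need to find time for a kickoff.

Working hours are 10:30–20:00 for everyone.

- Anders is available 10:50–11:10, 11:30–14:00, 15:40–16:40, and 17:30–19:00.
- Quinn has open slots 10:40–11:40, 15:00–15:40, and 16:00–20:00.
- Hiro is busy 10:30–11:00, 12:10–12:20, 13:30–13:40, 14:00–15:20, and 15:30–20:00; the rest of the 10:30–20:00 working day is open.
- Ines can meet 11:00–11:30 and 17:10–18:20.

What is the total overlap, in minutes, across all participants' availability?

Hiro free within 10:30–20:00: 11:00–12:10, 12:20–13:30, 13:40–14:00, 15:20–15:30.
Anders ∩ Quinn: 10:50–11:10, 11:30–11:40, 16:00–16:40, 17:30–19:00.
Anders ∩ Quinn ∩ Hiro: 11:00–11:10, 11:30–11:40.
Anders ∩ Quinn ∩ Hiro ∩ Ines: 11:00–11:10.
Total common minutes: 10.

10 minutes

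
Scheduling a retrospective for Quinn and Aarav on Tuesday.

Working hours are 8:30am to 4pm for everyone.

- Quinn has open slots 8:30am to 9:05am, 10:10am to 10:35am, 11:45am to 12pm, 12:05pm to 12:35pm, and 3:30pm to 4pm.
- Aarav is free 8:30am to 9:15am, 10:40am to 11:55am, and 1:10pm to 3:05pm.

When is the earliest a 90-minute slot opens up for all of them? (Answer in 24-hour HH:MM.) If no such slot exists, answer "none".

none

Quinn ∩ Aarav: 08:30–09:05, 11:45–11:55.
Windows ≥ 90 min: (none).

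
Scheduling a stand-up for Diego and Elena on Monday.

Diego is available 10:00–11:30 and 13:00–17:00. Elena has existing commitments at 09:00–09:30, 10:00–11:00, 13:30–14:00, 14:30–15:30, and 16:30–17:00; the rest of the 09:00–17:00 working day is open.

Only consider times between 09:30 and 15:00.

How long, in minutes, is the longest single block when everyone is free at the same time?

30 minutes

Elena free within 09:00–17:00: 09:30–10:00, 11:00–13:30, 14:00–14:30, 15:30–16:30.
Diego ∩ Elena: 11:00–11:30, 13:00–13:30, 14:00–14:30, 15:30–16:30.
Restricted to 09:30–15:00: 11:00–11:30, 13:00–13:30, 14:00–14:30.
Common window lengths: 30, 30, 30 min; longest is 30.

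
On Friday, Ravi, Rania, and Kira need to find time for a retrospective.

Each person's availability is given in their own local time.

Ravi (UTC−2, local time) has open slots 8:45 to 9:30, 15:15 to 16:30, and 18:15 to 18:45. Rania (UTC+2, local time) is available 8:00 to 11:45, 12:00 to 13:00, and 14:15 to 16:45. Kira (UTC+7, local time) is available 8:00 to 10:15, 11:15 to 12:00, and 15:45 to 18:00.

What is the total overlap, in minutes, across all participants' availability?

Ravi → UTC: 10:45–11:30, 17:15–18:30, 20:15–20:45.
Rania → UTC: 06:00–09:45, 10:00–11:00, 12:15–14:45.
Kira → UTC: 01:00–03:15, 04:15–05:00, 08:45–11:00.
Ravi ∩ Rania: 10:45–11:00.
Ravi ∩ Rania ∩ Kira: 10:45–11:00.
Total common minutes: 15.

15 minutes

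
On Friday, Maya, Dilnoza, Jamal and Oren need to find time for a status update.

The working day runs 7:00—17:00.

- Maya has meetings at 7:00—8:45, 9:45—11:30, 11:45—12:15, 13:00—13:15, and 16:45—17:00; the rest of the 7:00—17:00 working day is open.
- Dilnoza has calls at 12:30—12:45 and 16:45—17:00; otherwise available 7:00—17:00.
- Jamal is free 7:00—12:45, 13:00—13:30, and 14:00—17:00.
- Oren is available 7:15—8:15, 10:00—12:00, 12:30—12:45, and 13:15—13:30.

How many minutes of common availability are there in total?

30 minutes

Maya free within 07:00–17:00: 08:45–09:45, 11:30–11:45, 12:15–13:00, 13:15–16:45.
Dilnoza free within 07:00–17:00: 07:00–12:30, 12:45–16:45.
Maya ∩ Dilnoza: 08:45–09:45, 11:30–11:45, 12:15–12:30, 12:45–13:00, 13:15–16:45.
Maya ∩ Dilnoza ∩ Jamal: 08:45–09:45, 11:30–11:45, 12:15–12:30, 13:15–13:30, 14:00–16:45.
Maya ∩ Dilnoza ∩ Jamal ∩ Oren: 11:30–11:45, 13:15–13:30.
Total common minutes: 15 + 15 = 30.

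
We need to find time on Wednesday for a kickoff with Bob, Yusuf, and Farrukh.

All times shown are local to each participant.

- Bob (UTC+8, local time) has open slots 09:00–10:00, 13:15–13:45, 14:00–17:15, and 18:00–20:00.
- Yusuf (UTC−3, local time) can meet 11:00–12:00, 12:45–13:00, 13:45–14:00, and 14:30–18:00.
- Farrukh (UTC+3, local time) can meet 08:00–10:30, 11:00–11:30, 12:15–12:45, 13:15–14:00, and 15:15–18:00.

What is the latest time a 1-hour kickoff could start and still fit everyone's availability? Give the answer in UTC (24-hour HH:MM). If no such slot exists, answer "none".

Bob → UTC: 01:00–02:00, 05:15–05:45, 06:00–09:15, 10:00–12:00.
Yusuf → UTC: 14:00–15:00, 15:45–16:00, 16:45–17:00, 17:30–21:00.
Farrukh → UTC: 05:00–07:30, 08:00–08:30, 09:15–09:45, 10:15–11:00, 12:15–15:00.
Bob ∩ Yusuf: (none).
Bob ∩ Yusuf ∩ Farrukh: (none).
Windows ≥ 60 min: (none).

none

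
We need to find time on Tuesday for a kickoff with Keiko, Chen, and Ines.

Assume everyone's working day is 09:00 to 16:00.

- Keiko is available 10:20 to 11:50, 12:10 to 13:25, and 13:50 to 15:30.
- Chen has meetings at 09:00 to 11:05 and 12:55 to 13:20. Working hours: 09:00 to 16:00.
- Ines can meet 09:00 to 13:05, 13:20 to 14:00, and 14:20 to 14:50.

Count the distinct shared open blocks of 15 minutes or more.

3

Chen free within 09:00–16:00: 11:05–12:55, 13:20–16:00.
Keiko ∩ Chen: 11:05–11:50, 12:10–12:55, 13:20–13:25, 13:50–15:30.
Keiko ∩ Chen ∩ Ines: 11:05–11:50, 12:10–12:55, 13:20–13:25, 13:50–14:00, 14:20–14:50.
Windows ≥ 15 min: 11:05–11:50, 12:10–12:55, 14:20–14:50.
That's 3 windows.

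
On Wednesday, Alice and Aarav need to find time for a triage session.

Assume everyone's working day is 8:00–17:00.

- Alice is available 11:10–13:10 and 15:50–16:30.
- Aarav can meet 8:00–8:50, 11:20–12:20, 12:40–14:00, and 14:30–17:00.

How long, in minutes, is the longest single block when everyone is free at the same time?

Alice ∩ Aarav: 11:20–12:20, 12:40–13:10, 15:50–16:30.
Common window lengths: 60, 30, 40 min; longest is 60.

60 minutes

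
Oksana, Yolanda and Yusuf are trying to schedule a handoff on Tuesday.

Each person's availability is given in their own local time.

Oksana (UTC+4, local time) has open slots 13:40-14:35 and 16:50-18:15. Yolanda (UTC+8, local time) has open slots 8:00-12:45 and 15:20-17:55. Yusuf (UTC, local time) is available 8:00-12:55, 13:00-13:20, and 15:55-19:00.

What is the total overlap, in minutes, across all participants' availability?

Oksana → UTC: 09:40–10:35, 12:50–14:15.
Yolanda → UTC: 00:00–04:45, 07:20–09:55.
Yusuf → UTC: 08:00–12:55, 13:00–13:20, 15:55–19:00.
Oksana ∩ Yolanda: 09:40–09:55.
Oksana ∩ Yolanda ∩ Yusuf: 09:40–09:55.
Total common minutes: 15.

15 minutes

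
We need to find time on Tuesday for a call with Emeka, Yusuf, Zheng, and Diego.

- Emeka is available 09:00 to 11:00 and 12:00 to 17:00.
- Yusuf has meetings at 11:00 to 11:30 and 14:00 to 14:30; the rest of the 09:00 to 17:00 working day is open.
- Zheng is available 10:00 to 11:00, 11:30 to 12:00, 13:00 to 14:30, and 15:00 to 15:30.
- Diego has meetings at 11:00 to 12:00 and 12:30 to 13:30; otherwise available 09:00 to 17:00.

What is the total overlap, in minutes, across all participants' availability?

Yusuf free within 09:00–17:00: 09:00–11:00, 11:30–14:00, 14:30–17:00.
Diego free within 09:00–17:00: 09:00–11:00, 12:00–12:30, 13:30–17:00.
Emeka ∩ Yusuf: 09:00–11:00, 12:00–14:00, 14:30–17:00.
Emeka ∩ Yusuf ∩ Zheng: 10:00–11:00, 13:00–14:00, 15:00–15:30.
Emeka ∩ Yusuf ∩ Zheng ∩ Diego: 10:00–11:00, 13:30–14:00, 15:00–15:30.
Total common minutes: 60 + 30 + 30 = 120.

120 minutes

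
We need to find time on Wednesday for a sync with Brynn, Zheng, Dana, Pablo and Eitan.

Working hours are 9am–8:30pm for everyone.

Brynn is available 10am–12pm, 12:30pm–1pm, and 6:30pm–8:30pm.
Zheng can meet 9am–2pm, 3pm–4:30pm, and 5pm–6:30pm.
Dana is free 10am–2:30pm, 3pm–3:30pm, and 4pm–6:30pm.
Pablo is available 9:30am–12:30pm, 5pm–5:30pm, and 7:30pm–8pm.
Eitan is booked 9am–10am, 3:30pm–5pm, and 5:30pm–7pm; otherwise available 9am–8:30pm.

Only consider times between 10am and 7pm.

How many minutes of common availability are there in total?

120 minutes

Eitan free within 09:00–20:30: 10:00–15:30, 17:00–17:30, 19:00–20:30.
Brynn ∩ Zheng: 10:00–12:00, 12:30–13:00.
Brynn ∩ Zheng ∩ Dana: 10:00–12:00, 12:30–13:00.
Brynn ∩ Zheng ∩ Dana ∩ Pablo: 10:00–12:00.
Brynn ∩ Zheng ∩ Dana ∩ Pablo ∩ Eitan: 10:00–12:00.
Restricted to 10:00–19:00: 10:00–12:00.
Total common minutes: 120.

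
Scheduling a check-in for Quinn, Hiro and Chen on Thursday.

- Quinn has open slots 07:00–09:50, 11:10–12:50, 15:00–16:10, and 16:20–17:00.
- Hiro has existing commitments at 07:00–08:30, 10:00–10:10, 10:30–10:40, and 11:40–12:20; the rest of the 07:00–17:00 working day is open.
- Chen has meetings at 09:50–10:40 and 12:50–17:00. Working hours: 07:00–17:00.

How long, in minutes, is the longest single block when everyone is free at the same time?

80 minutes

Hiro free within 07:00–17:00: 08:30–10:00, 10:10–10:30, 10:40–11:40, 12:20–17:00.
Chen free within 07:00–17:00: 07:00–09:50, 10:40–12:50.
Quinn ∩ Hiro: 08:30–09:50, 11:10–11:40, 12:20–12:50, 15:00–16:10, 16:20–17:00.
Quinn ∩ Hiro ∩ Chen: 08:30–09:50, 11:10–11:40, 12:20–12:50.
Common window lengths: 80, 30, 30 min; longest is 80.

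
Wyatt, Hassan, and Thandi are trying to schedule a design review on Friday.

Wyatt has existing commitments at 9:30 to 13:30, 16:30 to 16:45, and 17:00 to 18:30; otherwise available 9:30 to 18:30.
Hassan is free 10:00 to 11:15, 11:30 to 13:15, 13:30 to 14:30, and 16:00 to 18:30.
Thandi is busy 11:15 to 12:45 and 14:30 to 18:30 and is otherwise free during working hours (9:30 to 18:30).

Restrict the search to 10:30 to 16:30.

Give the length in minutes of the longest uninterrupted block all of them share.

60 minutes

Wyatt free within 09:30–18:30: 13:30–16:30, 16:45–17:00.
Thandi free within 09:30–18:30: 09:30–11:15, 12:45–14:30.
Wyatt ∩ Hassan: 13:30–14:30, 16:00–16:30, 16:45–17:00.
Wyatt ∩ Hassan ∩ Thandi: 13:30–14:30.
Restricted to 10:30–16:30: 13:30–14:30.
Single common window of 60 minutes.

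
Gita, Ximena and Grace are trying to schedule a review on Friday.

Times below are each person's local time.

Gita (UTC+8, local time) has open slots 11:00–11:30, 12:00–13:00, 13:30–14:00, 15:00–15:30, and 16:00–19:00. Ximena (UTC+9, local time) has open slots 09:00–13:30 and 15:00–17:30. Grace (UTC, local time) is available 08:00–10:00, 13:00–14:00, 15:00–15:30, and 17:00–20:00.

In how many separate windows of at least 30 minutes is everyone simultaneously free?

1

Gita → UTC: 03:00–03:30, 04:00–05:00, 05:30–06:00, 07:00–07:30, 08:00–11:00.
Ximena → UTC: 00:00–04:30, 06:00–08:30.
Grace → UTC: 08:00–10:00, 13:00–14:00, 15:00–15:30, 17:00–20:00.
Gita ∩ Ximena: 03:00–03:30, 04:00–04:30, 07:00–07:30, 08:00–08:30.
Gita ∩ Ximena ∩ Grace: 08:00–08:30.
Windows ≥ 30 min: 08:00–08:30.
That's 1 window.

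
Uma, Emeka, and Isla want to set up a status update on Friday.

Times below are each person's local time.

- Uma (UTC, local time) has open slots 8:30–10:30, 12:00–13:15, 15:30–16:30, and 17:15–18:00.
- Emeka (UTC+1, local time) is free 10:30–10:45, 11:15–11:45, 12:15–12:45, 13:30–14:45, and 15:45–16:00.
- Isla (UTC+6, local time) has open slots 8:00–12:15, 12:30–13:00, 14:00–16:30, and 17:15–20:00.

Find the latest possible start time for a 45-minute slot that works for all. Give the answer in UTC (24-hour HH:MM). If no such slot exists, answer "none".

Uma → UTC: 08:30–10:30, 12:00–13:15, 15:30–16:30, 17:15–18:00.
Emeka → UTC: 09:30–09:45, 10:15–10:45, 11:15–11:45, 12:30–13:45, 14:45–15:00.
Isla → UTC: 02:00–06:15, 06:30–07:00, 08:00–10:30, 11:15–14:00.
Uma ∩ Emeka: 09:30–09:45, 10:15–10:30, 12:30–13:15.
Uma ∩ Emeka ∩ Isla: 09:30–09:45, 10:15–10:30, 12:30–13:15.
Windows ≥ 45 min: 12:30–13:15.
Latest start in the last window 12:30–13:15 is 13:15 − 45 min = 12:30.

12:30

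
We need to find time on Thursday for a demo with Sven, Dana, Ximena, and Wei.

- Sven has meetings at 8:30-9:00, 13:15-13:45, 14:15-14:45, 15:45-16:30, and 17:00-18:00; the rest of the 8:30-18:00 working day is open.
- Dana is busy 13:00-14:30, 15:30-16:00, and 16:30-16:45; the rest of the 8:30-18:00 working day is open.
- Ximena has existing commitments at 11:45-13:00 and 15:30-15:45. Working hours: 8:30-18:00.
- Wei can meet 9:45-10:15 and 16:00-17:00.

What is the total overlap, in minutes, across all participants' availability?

45 minutes

Sven free within 08:30–18:00: 09:00–13:15, 13:45–14:15, 14:45–15:45, 16:30–17:00.
Dana free within 08:30–18:00: 08:30–13:00, 14:30–15:30, 16:00–16:30, 16:45–18:00.
Ximena free within 08:30–18:00: 08:30–11:45, 13:00–15:30, 15:45–18:00.
Sven ∩ Dana: 09:00–13:00, 14:45–15:30, 16:45–17:00.
Sven ∩ Dana ∩ Ximena: 09:00–11:45, 14:45–15:30, 16:45–17:00.
Sven ∩ Dana ∩ Ximena ∩ Wei: 09:45–10:15, 16:45–17:00.
Total common minutes: 30 + 15 = 45.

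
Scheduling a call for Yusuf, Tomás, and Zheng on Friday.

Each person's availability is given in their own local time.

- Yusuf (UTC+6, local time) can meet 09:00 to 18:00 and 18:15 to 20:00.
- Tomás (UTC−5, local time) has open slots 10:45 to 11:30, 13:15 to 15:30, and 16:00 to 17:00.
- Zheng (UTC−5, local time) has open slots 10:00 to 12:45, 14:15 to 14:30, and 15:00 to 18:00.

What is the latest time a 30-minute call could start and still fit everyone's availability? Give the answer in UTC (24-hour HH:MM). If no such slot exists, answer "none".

Yusuf → UTC: 03:00–12:00, 12:15–14:00.
Tomás → UTC: 15:45–16:30, 18:15–20:30, 21:00–22:00.
Zheng → UTC: 15:00–17:45, 19:15–19:30, 20:00–23:00.
Yusuf ∩ Tomás: (none).
Yusuf ∩ Tomás ∩ Zheng: (none).
Windows ≥ 30 min: (none).

none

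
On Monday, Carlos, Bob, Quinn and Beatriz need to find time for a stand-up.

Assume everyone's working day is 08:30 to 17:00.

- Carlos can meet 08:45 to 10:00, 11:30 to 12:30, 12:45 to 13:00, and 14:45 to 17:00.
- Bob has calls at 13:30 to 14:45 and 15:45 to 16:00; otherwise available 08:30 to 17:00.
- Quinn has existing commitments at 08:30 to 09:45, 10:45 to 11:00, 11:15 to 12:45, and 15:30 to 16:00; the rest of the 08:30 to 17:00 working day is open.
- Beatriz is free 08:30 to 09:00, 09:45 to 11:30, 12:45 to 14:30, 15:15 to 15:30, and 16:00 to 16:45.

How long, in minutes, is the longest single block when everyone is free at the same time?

45 minutes

Bob free within 08:30–17:00: 08:30–13:30, 14:45–15:45, 16:00–17:00.
Quinn free within 08:30–17:00: 09:45–10:45, 11:00–11:15, 12:45–15:30, 16:00–17:00.
Carlos ∩ Bob: 08:45–10:00, 11:30–12:30, 12:45–13:00, 14:45–15:45, 16:00–17:00.
Carlos ∩ Bob ∩ Quinn: 09:45–10:00, 12:45–13:00, 14:45–15:30, 16:00–17:00.
Carlos ∩ Bob ∩ Quinn ∩ Beatriz: 09:45–10:00, 12:45–13:00, 15:15–15:30, 16:00–16:45.
Common window lengths: 15, 15, 15, 45 min; longest is 45.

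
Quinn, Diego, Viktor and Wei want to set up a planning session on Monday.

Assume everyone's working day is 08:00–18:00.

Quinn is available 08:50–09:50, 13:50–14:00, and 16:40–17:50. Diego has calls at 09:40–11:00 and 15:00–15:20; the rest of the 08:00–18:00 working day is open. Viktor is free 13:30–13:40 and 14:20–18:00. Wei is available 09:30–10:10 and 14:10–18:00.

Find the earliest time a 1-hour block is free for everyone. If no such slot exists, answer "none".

Diego free within 08:00–18:00: 08:00–09:40, 11:00–15:00, 15:20–18:00.
Quinn ∩ Diego: 08:50–09:40, 13:50–14:00, 16:40–17:50.
Quinn ∩ Diego ∩ Viktor: 16:40–17:50.
Quinn ∩ Diego ∩ Viktor ∩ Wei: 16:40–17:50.
Windows ≥ 60 min: 16:40–17:50.
Earliest such window starts at 16:40.

16:40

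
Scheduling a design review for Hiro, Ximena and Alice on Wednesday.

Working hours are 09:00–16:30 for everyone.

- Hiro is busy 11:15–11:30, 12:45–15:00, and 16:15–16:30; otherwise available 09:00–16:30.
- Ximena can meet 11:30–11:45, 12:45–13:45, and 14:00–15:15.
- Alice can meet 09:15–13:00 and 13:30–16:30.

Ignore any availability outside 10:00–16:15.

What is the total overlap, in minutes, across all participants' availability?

30 minutes

Hiro free within 09:00–16:30: 09:00–11:15, 11:30–12:45, 15:00–16:15.
Hiro ∩ Ximena: 11:30–11:45, 15:00–15:15.
Hiro ∩ Ximena ∩ Alice: 11:30–11:45, 15:00–15:15.
Restricted to 10:00–16:15: 11:30–11:45, 15:00–15:15.
Total common minutes: 15 + 15 = 30.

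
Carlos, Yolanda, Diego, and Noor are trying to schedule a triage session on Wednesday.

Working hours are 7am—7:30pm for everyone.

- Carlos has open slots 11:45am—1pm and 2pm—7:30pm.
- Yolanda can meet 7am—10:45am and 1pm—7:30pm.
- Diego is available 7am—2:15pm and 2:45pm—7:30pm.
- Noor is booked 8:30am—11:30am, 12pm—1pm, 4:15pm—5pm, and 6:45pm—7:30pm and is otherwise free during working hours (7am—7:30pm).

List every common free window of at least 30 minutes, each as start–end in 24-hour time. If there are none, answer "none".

Noor free within 07:00–19:30: 07:00–08:30, 11:30–12:00, 13:00–16:15, 17:00–18:45.
Carlos ∩ Yolanda: 14:00–19:30.
Carlos ∩ Yolanda ∩ Diego: 14:00–14:15, 14:45–19:30.
Carlos ∩ Yolanda ∩ Diego ∩ Noor: 14:00–14:15, 14:45–16:15, 17:00–18:45.
Windows ≥ 30 min: 14:45–16:15, 17:00–18:45.

14:45–16:15, 17:00–18:45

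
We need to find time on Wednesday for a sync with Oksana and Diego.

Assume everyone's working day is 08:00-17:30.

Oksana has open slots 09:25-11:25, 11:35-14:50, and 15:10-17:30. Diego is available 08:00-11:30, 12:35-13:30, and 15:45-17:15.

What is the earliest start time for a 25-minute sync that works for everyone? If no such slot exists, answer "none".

Oksana ∩ Diego: 09:25–11:25, 12:35–13:30, 15:45–17:15.
Windows ≥ 25 min: 09:25–11:25, 12:35–13:30, 15:45–17:15.
Earliest such window starts at 09:25.

09:25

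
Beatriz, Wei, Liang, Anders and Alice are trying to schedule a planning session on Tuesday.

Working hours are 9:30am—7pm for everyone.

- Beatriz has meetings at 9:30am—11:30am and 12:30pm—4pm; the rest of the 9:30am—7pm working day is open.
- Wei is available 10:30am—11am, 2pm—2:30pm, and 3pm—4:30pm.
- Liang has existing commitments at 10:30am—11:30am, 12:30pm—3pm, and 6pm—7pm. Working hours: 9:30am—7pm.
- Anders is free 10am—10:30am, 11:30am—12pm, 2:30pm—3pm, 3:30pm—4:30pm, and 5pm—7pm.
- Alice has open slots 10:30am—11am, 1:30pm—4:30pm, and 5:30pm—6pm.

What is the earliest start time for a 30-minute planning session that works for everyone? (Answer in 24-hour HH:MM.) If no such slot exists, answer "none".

16:00

Beatriz free within 09:30–19:00: 11:30–12:30, 16:00–19:00.
Liang free within 09:30–19:00: 09:30–10:30, 11:30–12:30, 15:00–18:00.
Beatriz ∩ Wei: 16:00–16:30.
Beatriz ∩ Wei ∩ Liang: 16:00–16:30.
Beatriz ∩ Wei ∩ Liang ∩ Anders: 16:00–16:30.
Beatriz ∩ Wei ∩ Liang ∩ Anders ∩ Alice: 16:00–16:30.
Windows ≥ 30 min: 16:00–16:30.
Earliest such window starts at 16:00.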